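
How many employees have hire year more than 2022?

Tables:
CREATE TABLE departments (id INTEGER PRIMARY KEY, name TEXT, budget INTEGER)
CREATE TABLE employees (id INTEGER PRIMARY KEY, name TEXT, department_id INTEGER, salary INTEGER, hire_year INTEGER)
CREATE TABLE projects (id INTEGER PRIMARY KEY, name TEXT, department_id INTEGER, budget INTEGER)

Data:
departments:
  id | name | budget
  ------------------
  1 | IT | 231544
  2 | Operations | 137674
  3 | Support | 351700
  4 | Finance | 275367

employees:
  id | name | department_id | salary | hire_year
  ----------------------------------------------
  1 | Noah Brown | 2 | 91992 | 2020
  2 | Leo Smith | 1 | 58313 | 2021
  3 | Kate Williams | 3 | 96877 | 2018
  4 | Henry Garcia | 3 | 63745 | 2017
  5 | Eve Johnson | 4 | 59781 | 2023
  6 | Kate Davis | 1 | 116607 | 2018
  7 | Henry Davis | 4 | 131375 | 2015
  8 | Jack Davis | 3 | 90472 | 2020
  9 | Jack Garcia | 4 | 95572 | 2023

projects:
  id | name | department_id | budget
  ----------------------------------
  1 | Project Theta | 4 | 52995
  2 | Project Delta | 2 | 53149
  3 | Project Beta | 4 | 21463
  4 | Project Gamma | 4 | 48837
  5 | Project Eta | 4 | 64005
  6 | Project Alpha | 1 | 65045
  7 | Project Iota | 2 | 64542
SELECT COUNT(*) FROM employees WHERE hire_year > 2022

Execution result:
2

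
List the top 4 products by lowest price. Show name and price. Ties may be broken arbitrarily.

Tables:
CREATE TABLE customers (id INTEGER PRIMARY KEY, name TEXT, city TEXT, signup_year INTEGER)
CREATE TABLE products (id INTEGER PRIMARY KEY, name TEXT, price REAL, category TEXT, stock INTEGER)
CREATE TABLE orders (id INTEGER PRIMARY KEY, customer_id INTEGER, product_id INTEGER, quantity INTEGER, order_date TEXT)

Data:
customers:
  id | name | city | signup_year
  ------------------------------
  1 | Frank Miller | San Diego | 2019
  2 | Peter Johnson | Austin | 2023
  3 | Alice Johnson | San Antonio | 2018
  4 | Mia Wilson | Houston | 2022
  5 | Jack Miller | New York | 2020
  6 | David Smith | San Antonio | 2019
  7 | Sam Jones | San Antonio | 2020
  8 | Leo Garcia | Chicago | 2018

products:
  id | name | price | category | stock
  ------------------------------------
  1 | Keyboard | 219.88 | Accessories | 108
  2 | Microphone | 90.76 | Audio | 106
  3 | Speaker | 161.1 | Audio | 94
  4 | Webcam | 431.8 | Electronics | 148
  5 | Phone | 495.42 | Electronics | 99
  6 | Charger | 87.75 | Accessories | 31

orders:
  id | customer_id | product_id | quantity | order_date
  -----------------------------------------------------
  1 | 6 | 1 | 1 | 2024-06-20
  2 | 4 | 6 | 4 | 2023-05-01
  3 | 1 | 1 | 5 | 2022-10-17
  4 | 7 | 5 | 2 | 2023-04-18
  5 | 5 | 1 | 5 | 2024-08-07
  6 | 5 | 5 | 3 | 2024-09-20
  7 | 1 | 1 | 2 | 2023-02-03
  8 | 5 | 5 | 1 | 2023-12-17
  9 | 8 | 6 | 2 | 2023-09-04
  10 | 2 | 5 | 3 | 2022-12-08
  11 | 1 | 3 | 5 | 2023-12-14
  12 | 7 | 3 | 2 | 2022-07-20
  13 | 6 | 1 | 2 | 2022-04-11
SELECT name, price FROM products ORDER BY price ASC LIMIT 4

Execution result:
name | price
Charger | 87.75
Microphone | 90.76
Speaker | 161.10
Keyboard | 219.88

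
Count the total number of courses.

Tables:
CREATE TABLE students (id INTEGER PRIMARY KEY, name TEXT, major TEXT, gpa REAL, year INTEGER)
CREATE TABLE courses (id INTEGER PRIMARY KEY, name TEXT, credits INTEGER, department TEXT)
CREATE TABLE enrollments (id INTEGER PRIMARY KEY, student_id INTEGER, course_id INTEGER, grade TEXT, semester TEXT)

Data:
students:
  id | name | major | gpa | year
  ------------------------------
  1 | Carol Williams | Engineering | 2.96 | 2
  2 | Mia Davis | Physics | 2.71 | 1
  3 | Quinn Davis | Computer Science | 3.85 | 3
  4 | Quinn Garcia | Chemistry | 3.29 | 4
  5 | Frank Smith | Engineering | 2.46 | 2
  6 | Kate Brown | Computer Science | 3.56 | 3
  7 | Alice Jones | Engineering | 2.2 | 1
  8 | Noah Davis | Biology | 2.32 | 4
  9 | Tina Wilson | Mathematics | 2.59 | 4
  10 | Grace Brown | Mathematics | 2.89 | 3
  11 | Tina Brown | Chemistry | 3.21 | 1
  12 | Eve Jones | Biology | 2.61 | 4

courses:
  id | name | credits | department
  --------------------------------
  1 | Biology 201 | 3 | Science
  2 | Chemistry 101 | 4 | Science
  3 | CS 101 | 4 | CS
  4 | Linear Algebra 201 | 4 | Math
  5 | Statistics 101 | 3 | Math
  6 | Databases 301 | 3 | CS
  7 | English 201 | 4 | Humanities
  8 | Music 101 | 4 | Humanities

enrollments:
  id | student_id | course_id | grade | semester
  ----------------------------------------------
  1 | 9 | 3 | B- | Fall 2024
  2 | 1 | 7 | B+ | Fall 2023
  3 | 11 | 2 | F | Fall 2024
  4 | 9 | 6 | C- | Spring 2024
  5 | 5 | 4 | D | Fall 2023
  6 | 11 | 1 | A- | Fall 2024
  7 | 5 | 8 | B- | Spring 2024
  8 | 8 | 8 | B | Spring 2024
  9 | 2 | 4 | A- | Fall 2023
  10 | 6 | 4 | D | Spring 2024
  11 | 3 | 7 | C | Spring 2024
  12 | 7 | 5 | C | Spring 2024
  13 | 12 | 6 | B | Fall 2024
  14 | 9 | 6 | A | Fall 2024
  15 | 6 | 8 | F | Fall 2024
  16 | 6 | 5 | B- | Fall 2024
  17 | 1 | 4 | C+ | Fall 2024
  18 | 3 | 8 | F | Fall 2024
SELECT COUNT(*) FROM courses

Execution result:
8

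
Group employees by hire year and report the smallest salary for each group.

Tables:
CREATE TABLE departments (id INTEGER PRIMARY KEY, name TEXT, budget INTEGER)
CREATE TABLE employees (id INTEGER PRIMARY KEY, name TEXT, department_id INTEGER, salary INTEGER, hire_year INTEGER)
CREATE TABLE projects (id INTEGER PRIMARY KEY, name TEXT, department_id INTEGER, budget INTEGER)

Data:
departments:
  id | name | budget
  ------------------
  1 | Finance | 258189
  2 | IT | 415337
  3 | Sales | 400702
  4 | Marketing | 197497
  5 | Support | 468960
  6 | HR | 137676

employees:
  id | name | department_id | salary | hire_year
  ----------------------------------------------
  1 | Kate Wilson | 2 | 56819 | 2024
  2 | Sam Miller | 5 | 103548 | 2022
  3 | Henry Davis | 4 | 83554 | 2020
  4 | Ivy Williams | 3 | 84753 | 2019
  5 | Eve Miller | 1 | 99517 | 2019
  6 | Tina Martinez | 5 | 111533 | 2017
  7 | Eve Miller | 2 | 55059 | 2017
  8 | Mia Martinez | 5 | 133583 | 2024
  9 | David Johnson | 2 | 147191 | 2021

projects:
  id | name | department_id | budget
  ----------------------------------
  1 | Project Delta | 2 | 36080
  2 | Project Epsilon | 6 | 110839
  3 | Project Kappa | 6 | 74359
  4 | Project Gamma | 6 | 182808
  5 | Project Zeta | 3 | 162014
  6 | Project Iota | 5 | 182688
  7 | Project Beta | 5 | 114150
SELECT hire_year, MIN(salary) AS min_salary FROM employees GROUP BY hire_year

Execution result:
hire_year | min_salary
2017 | 55059
2019 | 84753
2020 | 83554
2021 | 147191
2022 | 103548
2024 | 56819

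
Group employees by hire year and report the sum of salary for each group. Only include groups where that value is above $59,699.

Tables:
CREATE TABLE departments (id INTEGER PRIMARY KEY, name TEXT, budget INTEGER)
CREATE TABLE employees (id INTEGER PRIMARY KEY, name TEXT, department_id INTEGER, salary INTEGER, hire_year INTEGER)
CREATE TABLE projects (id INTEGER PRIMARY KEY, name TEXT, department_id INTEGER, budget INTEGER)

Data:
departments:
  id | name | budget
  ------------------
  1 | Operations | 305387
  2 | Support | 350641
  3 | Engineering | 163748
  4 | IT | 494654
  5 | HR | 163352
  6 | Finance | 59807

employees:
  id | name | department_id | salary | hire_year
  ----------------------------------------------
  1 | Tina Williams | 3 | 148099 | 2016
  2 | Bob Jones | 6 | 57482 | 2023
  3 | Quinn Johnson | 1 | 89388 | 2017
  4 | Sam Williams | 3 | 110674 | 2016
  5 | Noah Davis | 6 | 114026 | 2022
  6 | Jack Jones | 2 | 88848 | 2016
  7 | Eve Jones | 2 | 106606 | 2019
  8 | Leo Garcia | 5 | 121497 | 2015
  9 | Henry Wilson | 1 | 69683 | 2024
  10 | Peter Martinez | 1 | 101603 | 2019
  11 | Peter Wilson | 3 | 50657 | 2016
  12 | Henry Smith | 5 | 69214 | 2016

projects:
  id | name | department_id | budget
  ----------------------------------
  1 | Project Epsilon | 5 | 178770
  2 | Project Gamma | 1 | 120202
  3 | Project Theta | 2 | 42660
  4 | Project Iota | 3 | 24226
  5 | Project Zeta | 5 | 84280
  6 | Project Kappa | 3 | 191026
SELECT hire_year, SUM(salary) AS sum_salary FROM employees GROUP BY hire_year HAVING SUM(salary) > 59699

Execution result:
hire_year | sum_salary
2015 | 121497
2016 | 467492
2017 | 89388
2019 | 208209
2022 | 114026
2024 | 69683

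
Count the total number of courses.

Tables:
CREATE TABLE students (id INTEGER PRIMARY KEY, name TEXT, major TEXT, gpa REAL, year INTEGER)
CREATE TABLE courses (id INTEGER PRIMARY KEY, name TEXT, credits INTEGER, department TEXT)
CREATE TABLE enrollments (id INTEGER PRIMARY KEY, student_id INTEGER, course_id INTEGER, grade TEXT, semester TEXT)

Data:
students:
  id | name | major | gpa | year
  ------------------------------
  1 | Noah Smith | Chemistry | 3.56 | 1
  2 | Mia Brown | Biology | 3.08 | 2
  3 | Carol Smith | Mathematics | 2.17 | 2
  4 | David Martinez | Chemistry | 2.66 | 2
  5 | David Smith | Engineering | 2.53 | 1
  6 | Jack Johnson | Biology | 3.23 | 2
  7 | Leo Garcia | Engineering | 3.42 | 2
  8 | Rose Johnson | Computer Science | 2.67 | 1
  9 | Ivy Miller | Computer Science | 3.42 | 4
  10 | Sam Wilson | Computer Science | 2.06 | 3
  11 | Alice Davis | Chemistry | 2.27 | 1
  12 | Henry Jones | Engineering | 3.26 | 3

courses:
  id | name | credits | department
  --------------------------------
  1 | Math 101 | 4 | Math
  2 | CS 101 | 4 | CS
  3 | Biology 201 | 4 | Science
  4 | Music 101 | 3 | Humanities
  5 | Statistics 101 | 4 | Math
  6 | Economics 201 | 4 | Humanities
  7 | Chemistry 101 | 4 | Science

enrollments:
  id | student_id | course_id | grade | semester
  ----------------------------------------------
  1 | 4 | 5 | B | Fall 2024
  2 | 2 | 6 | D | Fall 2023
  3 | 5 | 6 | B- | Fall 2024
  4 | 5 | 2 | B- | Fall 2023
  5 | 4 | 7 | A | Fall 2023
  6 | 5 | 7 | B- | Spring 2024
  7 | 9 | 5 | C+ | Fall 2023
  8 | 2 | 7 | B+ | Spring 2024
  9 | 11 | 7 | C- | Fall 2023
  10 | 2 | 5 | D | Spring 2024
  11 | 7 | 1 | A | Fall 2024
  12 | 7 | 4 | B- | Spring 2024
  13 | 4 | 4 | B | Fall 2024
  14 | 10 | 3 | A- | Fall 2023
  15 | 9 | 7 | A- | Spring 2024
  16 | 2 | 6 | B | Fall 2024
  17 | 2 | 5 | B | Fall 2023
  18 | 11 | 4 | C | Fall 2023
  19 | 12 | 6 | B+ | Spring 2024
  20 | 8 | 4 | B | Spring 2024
SELECT COUNT(*) FROM courses

Execution result:
7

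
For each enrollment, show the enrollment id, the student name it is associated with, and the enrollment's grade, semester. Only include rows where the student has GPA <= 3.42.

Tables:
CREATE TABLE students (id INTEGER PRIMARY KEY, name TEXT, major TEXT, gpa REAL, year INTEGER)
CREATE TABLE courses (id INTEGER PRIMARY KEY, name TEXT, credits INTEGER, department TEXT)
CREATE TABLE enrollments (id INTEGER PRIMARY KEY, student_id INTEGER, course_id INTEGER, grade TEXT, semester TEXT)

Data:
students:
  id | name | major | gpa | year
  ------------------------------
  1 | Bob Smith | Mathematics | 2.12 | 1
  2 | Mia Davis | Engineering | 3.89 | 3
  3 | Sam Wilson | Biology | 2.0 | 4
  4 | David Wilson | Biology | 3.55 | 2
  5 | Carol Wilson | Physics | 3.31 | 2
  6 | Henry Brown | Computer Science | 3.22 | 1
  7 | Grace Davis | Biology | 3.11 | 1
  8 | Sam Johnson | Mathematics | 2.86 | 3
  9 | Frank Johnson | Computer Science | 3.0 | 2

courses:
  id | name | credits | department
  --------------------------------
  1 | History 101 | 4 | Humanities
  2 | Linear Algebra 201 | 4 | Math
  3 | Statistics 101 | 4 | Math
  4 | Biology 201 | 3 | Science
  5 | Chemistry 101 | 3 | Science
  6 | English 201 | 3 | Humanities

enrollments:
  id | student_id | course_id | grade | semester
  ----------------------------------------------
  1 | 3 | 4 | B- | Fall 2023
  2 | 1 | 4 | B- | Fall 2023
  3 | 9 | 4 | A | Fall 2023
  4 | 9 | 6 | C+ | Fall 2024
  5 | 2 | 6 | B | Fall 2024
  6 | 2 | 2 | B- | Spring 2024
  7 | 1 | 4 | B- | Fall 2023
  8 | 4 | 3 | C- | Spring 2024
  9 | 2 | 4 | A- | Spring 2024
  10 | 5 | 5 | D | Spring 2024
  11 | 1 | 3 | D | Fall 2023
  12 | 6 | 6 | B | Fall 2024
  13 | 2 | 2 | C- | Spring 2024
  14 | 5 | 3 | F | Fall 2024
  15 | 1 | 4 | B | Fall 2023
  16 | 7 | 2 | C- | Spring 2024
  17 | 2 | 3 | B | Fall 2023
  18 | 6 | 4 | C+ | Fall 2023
SELECT c.id, p.name AS student, c.grade, c.semester FROM enrollments c JOIN students p ON c.student_id = p.id WHERE p.gpa <= 3.42

Execution result:
id | student | grade | semester
1 | Sam Wilson | B- | Fall 2023
2 | Bob Smith | B- | Fall 2023
3 | Frank Johnson | A | Fall 2023
4 | Frank Johnson | C+ | Fall 2024
7 | Bob Smith | B- | Fall 2023
10 | Carol Wilson | D | Spring 2024
11 | Bob Smith | D | Fall 2023
12 | Henry Brown | B | Fall 2024
14 | Carol Wilson | F | Fall 2024
15 | Bob Smith | B | Fall 2023
16 | Grace Davis | C- | Spring 2024
18 | Henry Brown | C+ | Fall 2023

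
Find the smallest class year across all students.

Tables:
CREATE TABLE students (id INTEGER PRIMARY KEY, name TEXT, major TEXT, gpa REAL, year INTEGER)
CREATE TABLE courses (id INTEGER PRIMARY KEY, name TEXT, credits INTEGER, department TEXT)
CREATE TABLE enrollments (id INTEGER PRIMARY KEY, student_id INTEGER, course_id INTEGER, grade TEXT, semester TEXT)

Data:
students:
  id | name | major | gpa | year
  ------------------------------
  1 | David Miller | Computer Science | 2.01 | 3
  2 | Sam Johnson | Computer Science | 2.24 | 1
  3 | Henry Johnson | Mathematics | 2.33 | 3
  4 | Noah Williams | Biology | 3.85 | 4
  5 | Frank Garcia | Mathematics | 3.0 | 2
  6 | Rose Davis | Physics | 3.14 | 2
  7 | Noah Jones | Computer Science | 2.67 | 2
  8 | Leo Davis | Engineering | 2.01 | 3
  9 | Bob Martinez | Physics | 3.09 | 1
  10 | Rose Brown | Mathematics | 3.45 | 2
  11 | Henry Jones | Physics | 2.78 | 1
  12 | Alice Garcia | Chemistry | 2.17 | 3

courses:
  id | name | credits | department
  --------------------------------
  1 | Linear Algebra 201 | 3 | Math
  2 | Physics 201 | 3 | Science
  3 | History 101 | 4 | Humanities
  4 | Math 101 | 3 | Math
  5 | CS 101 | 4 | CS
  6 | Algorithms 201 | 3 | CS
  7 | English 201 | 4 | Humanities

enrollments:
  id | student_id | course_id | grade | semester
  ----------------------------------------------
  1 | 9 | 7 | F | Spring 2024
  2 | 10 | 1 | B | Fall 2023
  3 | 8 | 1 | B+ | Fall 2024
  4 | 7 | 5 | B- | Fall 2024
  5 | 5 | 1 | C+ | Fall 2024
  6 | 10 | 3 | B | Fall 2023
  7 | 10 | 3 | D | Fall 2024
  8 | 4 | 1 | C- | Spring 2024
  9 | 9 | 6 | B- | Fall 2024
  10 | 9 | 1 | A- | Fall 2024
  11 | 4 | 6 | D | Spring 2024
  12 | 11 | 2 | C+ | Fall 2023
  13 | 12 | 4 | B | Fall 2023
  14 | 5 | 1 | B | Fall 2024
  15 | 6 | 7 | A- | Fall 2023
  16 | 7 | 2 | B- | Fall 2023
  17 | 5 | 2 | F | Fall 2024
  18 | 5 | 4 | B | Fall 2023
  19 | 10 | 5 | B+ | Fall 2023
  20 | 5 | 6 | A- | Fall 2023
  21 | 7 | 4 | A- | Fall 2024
SELECT MIN(year) FROM students

Execution result:
1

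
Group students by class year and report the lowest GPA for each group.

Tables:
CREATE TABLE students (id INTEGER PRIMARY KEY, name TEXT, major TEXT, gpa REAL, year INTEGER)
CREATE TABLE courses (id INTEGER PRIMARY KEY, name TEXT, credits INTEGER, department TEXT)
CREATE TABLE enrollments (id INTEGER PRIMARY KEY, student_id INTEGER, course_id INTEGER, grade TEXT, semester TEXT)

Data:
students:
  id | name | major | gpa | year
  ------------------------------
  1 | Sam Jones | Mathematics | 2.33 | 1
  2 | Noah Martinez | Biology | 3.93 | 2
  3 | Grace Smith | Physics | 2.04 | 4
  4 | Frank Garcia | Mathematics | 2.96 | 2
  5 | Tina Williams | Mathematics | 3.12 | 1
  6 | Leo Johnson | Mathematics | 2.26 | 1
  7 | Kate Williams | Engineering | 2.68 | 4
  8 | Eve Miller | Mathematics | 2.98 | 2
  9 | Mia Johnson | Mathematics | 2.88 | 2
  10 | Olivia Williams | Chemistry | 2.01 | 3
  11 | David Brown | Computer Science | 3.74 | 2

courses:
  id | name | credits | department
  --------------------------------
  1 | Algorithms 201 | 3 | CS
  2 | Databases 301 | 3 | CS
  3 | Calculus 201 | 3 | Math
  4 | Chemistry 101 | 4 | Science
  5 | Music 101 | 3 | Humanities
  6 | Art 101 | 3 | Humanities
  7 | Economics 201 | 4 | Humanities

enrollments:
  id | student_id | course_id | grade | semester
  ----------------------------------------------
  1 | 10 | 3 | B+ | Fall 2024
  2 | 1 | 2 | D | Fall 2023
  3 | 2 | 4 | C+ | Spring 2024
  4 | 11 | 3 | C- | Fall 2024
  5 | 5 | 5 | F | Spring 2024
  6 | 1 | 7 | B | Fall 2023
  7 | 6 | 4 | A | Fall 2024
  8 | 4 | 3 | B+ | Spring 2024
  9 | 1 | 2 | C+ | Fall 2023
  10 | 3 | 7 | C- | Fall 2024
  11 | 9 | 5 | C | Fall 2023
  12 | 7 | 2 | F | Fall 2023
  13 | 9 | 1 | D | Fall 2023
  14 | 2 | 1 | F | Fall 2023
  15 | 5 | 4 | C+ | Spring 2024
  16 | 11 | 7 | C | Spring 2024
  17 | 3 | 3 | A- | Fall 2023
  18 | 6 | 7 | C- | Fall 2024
SELECT year, MIN(gpa) AS min_gpa FROM students GROUP BY year

Execution result:
year | min_gpa
1 | 2.26
2 | 2.88
3 | 2.01
4 | 2.04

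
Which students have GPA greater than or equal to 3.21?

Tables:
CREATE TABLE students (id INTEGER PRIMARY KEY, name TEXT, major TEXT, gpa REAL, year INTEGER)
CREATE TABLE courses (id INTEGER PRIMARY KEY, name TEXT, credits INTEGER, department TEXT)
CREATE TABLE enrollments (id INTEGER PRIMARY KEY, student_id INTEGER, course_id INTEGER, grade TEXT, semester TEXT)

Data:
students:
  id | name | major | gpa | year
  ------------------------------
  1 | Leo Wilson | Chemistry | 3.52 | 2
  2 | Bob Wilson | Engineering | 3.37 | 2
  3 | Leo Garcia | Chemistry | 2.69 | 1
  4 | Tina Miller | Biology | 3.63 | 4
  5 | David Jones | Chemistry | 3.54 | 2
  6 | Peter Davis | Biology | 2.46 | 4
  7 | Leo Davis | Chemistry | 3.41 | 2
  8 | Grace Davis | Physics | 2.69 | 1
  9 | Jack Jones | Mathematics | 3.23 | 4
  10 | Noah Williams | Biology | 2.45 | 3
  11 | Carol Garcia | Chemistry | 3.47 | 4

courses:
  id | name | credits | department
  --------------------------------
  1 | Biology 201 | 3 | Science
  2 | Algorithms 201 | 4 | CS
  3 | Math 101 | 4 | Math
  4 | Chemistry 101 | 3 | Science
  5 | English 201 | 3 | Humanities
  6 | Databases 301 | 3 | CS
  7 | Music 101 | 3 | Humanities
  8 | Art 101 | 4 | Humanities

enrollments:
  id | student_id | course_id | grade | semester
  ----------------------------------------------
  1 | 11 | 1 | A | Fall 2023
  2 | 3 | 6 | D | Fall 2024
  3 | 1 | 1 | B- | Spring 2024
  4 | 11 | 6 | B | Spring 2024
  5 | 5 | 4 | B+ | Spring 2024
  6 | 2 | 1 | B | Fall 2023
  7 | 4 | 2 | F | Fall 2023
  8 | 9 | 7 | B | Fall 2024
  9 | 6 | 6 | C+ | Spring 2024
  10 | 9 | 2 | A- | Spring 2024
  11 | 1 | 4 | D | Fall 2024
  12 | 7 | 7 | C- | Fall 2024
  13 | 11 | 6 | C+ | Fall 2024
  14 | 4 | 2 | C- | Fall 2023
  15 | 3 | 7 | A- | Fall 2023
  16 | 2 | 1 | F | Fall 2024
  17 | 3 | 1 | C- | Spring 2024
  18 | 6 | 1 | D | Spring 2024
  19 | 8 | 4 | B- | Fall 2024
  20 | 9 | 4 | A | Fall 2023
SELECT name, gpa FROM students WHERE gpa >= 3.21

Execution result:
name | gpa
Leo Wilson | 3.52
Bob Wilson | 3.37
Tina Miller | 3.63
David Jones | 3.54
Leo Davis | 3.41
Jack Jones | 3.23
Carol Garcia | 3.47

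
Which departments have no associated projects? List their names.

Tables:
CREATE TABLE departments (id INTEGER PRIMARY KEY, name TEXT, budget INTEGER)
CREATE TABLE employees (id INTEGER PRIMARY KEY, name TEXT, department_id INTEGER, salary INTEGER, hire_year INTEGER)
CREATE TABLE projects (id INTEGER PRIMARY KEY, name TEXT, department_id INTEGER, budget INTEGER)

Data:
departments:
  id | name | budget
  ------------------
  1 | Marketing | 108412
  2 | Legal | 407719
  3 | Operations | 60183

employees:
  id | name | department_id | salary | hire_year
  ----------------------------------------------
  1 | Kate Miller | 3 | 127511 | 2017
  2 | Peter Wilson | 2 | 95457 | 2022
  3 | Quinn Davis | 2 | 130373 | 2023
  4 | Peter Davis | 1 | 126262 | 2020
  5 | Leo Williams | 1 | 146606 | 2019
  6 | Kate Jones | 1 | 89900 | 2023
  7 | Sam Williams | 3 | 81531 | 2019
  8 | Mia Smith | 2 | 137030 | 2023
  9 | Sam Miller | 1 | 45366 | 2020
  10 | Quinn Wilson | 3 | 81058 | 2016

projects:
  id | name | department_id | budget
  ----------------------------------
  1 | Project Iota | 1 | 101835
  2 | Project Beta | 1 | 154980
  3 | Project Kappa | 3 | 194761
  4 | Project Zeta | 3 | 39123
SELECT p.name FROM departments p LEFT JOIN projects c ON c.department_id = p.id WHERE c.id IS NULL

Execution result:
Legal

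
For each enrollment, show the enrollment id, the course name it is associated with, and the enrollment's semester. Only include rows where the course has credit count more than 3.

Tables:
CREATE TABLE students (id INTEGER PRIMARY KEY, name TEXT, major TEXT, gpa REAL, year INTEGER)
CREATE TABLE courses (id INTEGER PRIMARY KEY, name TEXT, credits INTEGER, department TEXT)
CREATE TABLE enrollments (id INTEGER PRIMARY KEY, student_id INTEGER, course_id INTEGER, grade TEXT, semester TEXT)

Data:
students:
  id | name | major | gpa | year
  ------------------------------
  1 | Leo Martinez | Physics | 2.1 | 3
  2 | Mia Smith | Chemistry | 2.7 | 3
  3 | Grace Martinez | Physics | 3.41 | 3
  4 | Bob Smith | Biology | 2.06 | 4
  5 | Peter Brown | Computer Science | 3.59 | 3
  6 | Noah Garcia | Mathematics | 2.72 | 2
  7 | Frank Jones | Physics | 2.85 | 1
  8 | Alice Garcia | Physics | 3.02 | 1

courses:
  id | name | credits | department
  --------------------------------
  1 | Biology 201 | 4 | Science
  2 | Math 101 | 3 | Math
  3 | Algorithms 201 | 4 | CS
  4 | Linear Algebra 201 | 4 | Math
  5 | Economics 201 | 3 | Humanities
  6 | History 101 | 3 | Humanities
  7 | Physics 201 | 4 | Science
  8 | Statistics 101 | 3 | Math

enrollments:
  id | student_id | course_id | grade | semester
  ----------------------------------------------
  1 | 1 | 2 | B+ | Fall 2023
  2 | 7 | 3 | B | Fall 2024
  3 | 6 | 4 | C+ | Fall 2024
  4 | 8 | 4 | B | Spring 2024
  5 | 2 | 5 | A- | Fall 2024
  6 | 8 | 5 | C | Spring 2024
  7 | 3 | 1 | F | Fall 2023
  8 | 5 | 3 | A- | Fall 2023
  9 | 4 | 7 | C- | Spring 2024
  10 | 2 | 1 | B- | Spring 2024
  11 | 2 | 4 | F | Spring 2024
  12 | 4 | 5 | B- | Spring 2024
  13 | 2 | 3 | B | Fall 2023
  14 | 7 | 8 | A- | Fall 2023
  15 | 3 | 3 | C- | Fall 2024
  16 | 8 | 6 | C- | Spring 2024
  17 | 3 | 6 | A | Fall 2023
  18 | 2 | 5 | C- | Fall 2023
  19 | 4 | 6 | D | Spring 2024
SELECT c.id, p.name AS course, c.semester FROM enrollments c JOIN courses p ON c.course_id = p.id WHERE p.credits > 3

Execution result:
id | course | semester
2 | Algorithms 201 | Fall 2024
3 | Linear Algebra 201 | Fall 2024
4 | Linear Algebra 201 | Spring 2024
7 | Biology 201 | Fall 2023
8 | Algorithms 201 | Fall 2023
9 | Physics 201 | Spring 2024
10 | Biology 201 | Spring 2024
11 | Linear Algebra 201 | Spring 2024
13 | Algorithms 201 | Fall 2023
15 | Algorithms 201 | Fall 2024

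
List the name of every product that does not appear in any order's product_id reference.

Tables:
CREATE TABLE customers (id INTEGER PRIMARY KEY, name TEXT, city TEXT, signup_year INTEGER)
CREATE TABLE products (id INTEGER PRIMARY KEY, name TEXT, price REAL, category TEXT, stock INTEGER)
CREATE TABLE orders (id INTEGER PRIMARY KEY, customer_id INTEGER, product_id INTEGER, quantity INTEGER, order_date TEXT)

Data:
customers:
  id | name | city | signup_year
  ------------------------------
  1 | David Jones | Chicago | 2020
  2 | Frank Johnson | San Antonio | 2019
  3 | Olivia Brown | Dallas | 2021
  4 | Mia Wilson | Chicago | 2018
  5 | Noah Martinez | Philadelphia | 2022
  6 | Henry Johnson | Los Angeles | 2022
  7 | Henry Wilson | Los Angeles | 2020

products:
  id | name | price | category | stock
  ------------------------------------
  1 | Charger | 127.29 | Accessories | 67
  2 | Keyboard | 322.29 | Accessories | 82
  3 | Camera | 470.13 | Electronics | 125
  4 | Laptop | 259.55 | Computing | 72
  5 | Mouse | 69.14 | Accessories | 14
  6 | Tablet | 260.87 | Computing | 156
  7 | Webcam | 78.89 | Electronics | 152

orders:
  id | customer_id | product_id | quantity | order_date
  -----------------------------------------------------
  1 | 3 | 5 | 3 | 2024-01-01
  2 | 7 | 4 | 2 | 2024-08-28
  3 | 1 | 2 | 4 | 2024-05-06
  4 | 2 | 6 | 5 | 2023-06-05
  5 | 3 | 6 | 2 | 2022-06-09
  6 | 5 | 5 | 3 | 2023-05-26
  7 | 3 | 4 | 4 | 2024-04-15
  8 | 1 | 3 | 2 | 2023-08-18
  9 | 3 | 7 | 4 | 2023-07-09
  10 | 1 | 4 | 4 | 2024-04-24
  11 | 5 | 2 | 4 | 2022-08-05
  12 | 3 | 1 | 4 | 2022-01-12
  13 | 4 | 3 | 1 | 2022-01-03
SELECT p.name FROM products p LEFT JOIN orders c ON c.product_id = p.id WHERE c.id IS NULL

Execution result:
(no rows)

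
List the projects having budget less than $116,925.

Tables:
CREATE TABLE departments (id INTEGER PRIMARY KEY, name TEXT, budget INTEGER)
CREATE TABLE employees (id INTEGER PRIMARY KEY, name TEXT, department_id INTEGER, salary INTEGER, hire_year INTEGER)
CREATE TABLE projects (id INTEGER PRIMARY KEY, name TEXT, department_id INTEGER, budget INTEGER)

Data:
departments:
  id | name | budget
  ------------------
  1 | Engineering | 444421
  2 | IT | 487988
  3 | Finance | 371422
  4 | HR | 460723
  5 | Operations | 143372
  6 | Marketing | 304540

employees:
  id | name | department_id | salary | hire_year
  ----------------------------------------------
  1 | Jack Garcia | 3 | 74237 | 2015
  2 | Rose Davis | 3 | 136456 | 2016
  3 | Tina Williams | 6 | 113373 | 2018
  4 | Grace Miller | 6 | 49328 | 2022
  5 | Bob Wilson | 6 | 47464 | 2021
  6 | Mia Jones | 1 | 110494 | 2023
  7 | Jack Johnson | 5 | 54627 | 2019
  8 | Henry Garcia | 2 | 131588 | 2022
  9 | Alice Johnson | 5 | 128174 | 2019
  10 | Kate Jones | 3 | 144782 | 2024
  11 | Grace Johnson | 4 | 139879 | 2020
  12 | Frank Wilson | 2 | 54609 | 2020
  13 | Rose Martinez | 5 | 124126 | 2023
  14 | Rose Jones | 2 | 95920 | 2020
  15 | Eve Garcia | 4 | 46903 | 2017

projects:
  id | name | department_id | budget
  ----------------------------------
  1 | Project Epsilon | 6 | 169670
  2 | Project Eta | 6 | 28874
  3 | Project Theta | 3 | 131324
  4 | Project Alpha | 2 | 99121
SELECT name, budget FROM projects WHERE budget < 116925

Execution result:
name | budget
Project Eta | 28874
Project Alpha | 99121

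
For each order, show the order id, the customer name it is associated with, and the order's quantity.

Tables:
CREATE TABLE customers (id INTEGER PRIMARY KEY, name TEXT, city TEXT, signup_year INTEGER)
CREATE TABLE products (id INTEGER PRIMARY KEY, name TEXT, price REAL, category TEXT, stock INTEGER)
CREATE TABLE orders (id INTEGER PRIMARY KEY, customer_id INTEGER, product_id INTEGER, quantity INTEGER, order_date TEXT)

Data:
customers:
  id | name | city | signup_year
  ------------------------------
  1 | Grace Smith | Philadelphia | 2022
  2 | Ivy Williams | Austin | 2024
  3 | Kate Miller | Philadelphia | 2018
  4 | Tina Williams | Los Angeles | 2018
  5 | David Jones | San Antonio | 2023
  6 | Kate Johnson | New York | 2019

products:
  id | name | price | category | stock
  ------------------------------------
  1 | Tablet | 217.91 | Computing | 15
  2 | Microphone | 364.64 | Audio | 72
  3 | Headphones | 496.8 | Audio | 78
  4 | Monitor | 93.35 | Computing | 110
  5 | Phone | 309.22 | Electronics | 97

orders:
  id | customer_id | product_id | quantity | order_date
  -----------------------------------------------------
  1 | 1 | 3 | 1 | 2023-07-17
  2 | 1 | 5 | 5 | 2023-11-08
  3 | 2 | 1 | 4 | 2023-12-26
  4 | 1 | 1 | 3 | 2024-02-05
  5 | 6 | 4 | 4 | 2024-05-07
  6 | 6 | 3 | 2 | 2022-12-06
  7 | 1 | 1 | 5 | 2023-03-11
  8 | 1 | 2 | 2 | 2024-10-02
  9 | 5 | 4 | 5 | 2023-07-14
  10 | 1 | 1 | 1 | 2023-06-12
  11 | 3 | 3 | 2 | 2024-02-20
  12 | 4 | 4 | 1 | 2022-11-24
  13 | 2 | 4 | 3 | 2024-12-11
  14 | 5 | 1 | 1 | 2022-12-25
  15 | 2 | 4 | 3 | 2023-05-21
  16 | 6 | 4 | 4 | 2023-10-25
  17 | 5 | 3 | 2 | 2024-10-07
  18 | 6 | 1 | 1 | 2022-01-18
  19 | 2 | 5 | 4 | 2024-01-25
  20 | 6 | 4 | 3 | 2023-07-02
SELECT c.id, p.name AS customer, c.quantity FROM orders c JOIN customers p ON c.customer_id = p.id

Execution result:
id | customer | quantity
1 | Grace Smith | 1
2 | Grace Smith | 5
3 | Ivy Williams | 4
4 | Grace Smith | 3
5 | Kate Johnson | 4
6 | Kate Johnson | 2
7 | Grace Smith | 5
8 | Grace Smith | 2
9 | David Jones | 5
10 | Grace Smith | 1
11 | Kate Miller | 2
12 | Tina Williams | 1
13 | Ivy Williams | 3
14 | David Jones | 1
15 | Ivy Williams | 3
16 | Kate Johnson | 4
17 | David Jones | 2
18 | Kate Johnson | 1
19 | Ivy Williams | 4
20 | Kate Johnson | 3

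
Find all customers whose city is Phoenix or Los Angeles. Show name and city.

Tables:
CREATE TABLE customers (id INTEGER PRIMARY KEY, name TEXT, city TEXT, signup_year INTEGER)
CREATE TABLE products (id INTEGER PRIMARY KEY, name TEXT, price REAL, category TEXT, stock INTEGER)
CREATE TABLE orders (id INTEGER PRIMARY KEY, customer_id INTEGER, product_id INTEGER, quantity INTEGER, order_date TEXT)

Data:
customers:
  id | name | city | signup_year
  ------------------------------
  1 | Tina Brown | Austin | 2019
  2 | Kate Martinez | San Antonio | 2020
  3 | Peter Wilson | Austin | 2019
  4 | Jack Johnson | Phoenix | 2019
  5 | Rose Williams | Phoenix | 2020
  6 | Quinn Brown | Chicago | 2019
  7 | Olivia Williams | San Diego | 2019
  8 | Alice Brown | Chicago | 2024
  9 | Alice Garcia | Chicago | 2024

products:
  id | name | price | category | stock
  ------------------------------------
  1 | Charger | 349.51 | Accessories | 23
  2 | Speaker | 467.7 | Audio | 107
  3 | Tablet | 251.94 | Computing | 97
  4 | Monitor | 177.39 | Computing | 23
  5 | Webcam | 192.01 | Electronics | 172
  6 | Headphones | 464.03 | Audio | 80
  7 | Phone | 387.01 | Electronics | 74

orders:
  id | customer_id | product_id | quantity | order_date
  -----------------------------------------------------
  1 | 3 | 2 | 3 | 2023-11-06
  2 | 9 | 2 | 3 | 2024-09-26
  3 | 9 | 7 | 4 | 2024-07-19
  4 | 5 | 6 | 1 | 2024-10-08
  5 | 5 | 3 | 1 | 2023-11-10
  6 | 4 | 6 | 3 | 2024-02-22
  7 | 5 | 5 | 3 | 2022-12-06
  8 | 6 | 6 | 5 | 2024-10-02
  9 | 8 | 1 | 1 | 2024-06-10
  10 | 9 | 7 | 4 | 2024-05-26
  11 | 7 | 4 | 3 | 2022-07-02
SELECT name, city FROM customers WHERE city IN ('Phoenix', 'Los Angeles')

Execution result:
name | city
Jack Johnson | Phoenix
Rose Williams | Phoenix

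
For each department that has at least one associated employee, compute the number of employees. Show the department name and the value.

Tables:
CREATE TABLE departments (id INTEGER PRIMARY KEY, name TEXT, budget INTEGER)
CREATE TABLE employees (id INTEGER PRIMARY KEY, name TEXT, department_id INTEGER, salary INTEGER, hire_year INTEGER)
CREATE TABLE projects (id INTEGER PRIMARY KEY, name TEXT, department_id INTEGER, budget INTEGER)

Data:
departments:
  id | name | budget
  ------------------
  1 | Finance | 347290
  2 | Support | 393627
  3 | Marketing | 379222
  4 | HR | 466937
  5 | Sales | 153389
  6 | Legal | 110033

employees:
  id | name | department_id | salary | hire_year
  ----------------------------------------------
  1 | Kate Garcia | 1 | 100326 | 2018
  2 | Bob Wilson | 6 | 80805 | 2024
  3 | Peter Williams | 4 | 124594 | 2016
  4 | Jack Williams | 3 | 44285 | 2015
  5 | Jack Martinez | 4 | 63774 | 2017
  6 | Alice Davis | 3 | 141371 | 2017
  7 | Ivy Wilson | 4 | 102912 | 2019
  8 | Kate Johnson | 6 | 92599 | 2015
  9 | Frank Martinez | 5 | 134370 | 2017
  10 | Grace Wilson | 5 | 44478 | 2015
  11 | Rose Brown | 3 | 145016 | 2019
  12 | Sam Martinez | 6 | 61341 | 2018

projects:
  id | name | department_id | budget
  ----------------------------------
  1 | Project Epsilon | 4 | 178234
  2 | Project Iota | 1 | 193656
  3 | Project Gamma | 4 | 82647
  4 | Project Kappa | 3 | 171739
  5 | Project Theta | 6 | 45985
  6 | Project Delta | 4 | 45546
SELECT p.name, COUNT(*) AS n FROM employees c JOIN departments p ON c.department_id = p.id GROUP BY p.id, p.name

Execution result:
name | n
Finance | 1
Marketing | 3
HR | 3
Sales | 2
Legal | 3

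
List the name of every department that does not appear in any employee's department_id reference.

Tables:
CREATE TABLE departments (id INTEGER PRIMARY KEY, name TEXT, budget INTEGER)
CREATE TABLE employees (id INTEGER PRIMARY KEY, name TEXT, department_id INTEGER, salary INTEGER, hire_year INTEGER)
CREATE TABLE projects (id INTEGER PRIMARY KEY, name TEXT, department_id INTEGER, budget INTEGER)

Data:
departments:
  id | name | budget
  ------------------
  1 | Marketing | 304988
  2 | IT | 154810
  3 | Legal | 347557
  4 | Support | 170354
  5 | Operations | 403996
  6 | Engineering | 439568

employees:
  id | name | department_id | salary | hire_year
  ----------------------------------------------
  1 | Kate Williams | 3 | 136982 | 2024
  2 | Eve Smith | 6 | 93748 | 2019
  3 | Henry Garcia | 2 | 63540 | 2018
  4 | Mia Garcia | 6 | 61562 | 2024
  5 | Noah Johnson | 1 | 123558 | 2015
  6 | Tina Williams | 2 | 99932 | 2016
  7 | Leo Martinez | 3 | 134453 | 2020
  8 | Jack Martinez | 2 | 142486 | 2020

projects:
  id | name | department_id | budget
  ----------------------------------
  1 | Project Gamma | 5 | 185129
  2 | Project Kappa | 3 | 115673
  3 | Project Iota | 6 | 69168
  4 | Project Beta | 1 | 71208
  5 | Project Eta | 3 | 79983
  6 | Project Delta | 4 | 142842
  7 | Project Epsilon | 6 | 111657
SELECT p.name FROM departments p LEFT JOIN employees c ON c.department_id = p.id WHERE c.id IS NULL

Execution result:
name
Support
Operations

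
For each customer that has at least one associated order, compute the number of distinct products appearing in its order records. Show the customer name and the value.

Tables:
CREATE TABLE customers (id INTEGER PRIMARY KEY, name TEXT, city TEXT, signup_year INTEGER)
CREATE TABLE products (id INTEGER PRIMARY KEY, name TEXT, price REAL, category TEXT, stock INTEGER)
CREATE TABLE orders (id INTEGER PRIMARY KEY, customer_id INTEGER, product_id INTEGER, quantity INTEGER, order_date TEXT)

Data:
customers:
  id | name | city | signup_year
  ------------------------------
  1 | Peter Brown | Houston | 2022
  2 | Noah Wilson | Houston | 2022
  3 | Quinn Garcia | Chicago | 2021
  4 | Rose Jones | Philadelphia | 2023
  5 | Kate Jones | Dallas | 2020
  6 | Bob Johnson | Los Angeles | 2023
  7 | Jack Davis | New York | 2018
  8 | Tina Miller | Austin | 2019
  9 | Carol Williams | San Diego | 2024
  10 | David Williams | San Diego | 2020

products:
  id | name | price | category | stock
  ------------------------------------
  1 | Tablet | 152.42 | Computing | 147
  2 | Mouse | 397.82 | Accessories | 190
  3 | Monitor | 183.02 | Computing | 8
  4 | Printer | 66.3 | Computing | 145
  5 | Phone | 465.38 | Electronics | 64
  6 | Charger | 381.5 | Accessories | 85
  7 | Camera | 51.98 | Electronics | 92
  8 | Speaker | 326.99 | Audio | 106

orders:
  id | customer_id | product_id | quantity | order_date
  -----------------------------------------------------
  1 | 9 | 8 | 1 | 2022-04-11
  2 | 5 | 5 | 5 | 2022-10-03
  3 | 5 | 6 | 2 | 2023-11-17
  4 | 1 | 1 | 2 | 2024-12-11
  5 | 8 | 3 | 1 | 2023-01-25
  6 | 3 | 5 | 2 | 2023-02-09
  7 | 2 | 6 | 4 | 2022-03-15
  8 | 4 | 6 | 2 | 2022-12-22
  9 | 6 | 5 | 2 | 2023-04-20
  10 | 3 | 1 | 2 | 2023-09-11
SELECT p.name, COUNT(DISTINCT c.product_id) AS distinct_product_count FROM orders c JOIN customers p ON c.customer_id = p.id GROUP BY p.id, p.name

Execution result:
name | distinct_product_count
Peter Brown | 1
Noah Wilson | 1
Quinn Garcia | 2
Rose Jones | 1
Kate Jones | 2
Bob Johnson | 1
Tina Miller | 1
Carol Williams | 1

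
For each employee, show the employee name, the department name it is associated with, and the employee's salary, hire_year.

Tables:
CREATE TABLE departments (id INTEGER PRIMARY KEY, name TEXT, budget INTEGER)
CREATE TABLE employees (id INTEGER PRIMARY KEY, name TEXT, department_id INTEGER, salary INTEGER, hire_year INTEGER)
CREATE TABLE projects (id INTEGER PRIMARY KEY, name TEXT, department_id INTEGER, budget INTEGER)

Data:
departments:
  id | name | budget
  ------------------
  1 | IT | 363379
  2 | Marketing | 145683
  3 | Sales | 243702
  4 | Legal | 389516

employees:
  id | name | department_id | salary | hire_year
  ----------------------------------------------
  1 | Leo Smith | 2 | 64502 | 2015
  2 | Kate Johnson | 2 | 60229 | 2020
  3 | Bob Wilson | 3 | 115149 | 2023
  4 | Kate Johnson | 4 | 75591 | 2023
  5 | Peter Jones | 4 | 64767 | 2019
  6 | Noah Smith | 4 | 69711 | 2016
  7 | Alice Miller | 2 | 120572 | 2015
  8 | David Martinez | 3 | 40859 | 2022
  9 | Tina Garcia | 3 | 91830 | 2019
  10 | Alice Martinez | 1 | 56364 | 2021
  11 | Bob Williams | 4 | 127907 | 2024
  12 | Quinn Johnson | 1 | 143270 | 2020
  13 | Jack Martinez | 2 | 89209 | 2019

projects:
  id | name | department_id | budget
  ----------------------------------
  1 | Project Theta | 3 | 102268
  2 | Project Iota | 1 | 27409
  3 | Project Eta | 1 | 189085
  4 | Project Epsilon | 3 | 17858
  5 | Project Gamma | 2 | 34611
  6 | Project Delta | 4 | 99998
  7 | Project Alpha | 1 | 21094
SELECT c.name, p.name AS department, c.salary, c.hire_year FROM employees c JOIN departments p ON c.department_id = p.id

Execution result:
name | department | salary | hire_year
Leo Smith | Marketing | 64502 | 2015
Kate Johnson | Marketing | 60229 | 2020
Bob Wilson | Sales | 115149 | 2023
Kate Johnson | Legal | 75591 | 2023
Peter Jones | Legal | 64767 | 2019
Noah Smith | Legal | 69711 | 2016
Alice Miller | Marketing | 120572 | 2015
David Martinez | Sales | 40859 | 2022
Tina Garcia | Sales | 91830 | 2019
Alice Martinez | IT | 56364 | 2021
Bob Williams | Legal | 127907 | 2024
Quinn Johnson | IT | 143270 | 2020
Jack Martinez | Marketing | 89209 | 2019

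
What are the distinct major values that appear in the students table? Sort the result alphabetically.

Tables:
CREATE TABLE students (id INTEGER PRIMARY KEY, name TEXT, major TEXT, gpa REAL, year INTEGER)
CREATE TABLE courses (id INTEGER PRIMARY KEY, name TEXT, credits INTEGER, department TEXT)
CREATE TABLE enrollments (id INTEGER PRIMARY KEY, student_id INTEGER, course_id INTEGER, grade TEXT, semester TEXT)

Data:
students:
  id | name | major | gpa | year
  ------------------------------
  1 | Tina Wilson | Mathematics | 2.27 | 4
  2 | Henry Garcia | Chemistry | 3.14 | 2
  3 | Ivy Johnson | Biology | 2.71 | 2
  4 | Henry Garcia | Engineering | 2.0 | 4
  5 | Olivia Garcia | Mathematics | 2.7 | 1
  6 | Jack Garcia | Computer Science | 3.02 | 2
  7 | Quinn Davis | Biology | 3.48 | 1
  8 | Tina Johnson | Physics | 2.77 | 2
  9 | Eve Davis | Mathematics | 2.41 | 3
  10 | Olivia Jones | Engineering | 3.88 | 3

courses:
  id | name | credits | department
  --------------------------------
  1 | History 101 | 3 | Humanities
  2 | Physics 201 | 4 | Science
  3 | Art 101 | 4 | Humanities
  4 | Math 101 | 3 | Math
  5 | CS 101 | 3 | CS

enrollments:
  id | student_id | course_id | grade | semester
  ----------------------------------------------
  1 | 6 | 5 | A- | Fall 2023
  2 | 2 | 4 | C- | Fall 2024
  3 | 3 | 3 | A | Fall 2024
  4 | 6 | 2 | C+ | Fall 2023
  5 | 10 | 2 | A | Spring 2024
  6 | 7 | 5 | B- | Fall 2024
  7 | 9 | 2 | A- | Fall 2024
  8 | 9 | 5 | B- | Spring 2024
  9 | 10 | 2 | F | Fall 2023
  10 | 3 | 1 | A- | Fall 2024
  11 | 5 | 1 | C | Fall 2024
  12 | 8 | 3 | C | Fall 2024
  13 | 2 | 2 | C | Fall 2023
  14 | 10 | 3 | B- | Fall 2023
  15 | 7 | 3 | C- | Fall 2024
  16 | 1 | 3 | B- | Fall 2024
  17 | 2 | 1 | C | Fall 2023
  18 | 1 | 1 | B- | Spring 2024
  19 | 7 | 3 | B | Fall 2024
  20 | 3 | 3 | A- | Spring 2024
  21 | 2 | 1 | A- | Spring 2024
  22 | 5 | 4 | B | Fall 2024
SELECT DISTINCT major FROM students ORDER BY major

Execution result:
major
Biology
Chemistry
Computer Science
Engineering
Mathematics
Physics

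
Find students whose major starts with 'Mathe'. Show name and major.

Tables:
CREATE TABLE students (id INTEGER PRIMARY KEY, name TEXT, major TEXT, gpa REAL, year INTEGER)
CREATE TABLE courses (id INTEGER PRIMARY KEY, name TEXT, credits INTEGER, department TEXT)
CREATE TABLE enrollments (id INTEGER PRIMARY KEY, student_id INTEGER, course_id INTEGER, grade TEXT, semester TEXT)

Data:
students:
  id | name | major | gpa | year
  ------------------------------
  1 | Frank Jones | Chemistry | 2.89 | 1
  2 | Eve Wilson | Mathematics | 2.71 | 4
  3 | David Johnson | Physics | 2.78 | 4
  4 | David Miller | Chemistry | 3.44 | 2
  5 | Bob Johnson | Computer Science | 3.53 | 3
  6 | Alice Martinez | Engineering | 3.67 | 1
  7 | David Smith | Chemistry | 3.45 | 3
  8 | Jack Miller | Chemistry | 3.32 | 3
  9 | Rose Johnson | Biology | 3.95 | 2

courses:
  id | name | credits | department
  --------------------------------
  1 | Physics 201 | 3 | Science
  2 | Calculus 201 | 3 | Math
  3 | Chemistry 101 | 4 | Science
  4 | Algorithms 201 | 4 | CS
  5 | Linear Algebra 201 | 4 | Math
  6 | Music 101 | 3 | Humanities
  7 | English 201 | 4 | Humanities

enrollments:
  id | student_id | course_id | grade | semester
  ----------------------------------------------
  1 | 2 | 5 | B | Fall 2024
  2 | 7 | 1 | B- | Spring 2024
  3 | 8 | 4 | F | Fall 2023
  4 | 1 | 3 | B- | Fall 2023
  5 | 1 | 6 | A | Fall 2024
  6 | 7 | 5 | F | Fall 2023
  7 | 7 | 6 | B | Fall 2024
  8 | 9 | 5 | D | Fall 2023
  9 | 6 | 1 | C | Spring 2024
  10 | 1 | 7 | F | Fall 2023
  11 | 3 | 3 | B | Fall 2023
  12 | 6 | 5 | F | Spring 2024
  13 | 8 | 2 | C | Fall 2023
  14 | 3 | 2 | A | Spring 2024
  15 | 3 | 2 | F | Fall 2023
SELECT name, major FROM students WHERE major LIKE 'Mathe%'

Execution result:
name | major
Eve Wilson | Mathematics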